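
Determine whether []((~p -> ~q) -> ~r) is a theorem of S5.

No, not valid

Tableau for the negation ~[]((~p -> ~q) -> ~r):
1. ~[]((~p -> ~q) -> ~r), u
2. ~((~p -> ~q) -> ~r), v
3. ~p -> ~q, v
4. r, v
5. ~q, v
Accessibility: uRu, uRv, vRu, vRv
The negation has an open branch (countermodel exists).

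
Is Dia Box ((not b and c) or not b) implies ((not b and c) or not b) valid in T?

Invalid (countermodel exists)

Tableau for the negation not (Dia Box ((not b and c) or not b) implies ((not b and c) or not b)):
1. not (Dia Box ((not b and c) or not b) implies ((not b and c) or not b)), u
2. Dia Box ((not b and c) or not b), u   [neg-implies-rule on 1]
3. not ((not b and c) or not b), u   [neg-implies-rule on 1]
4. not (not b and c), u   [neg-or-rule on 3]
5. b, u   [neg-or-rule on 3]
6. not c, u   [neg-and-rule on 4 (branches; this branch)]
7. Box ((not b and c) or not b), v   [Dia-rule on 2: fresh world v, uRv]
8. (not b and c) or not b, v   [Box-rule on 7 via vRv]
9. not b, v   [or-rule on 8 (branches; this branch)]
Accessibility: uRu, uRv, vRv
The negation has an open branch (countermodel exists).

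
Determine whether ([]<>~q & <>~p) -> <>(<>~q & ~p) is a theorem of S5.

Tableau for the negation ~(([]<>~q & <>~p) -> <>(<>~q & ~p)):
1. ~(([]<>~q & <>~p) -> <>(<>~q & ~p)), 0
2. []<>~q & <>~p, 0   [~->-rule on 1]
3. ~<>(<>~q & ~p), 0   [~->-rule on 1]
4. []<>~q, 0   [&-rule on 2]
5. <>~p, 0   [&-rule on 2]
6. ~(<>~q & ~p), 0   [~<>-rule on 3 via 0R0]
7. <>~q, 0   [[]-rule on 4 via 0R0]
8. p, 0   [~&-rule on 6 (branches; this branch)]
9. ~p, 1   [<>-rule on 5: fresh world 1, 0R1]
10. ~(<>~q & ~p), 1   [~<>-rule on 3 via 0R1]
11. <>~q, 1   [[]-rule on 4 via 0R1]
12. ~<>~q, 1   [~&-rule on 10 (branches; this branch)]
13. q, 0   [~<>-rule on 12 via 1R0]
14. q, 1   [~<>-rule on 12 via 1R1]
15. ~q, 2   [<>-rule on 7: fresh world 2, 0R2]
16. ~(<>~q & ~p), 2   [~<>-rule on 3 via 0R2]
17. <>~q, 2   [[]-rule on 4 via 0R2]
18. q, 2   [~<>-rule on 12 via 1R2]
Accessibility: 0R0, 0R1, 0R2, 1R0, 1R1, 1R2, 2R0, 2R1, 2R2
Branch closes: q and ~q both at 2.
All branches of the negation close; one closing branch shown above.

Yes, valid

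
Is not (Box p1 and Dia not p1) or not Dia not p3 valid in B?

Tableau for the negation not (not (Box p1 and Dia not p1) or not Dia not p3):
1. not (not (Box p1 and Dia not p1) or not Dia not p3), 0
2. Box p1 and Dia not p1, 0   [neg-or-rule on 1]
3. Dia not p3, 0   [neg-or-rule on 1]
4. Box p1, 0   [and-rule on 2]
5. Dia not p1, 0   [and-rule on 2]
6. p1, 0   [Box-rule on 4 via 0R0]
7. not p3, 1   [Dia-rule on 3: fresh world 1, 0R1]
8. p1, 1   [Box-rule on 4 via 0R1]
9. not p1, 2   [Dia-rule on 5: fresh world 2, 0R2]
10. p1, 2   [Box-rule on 4 via 0R2]
Accessibility: 0R0, 0R1, 0R2, 1R0, 1R1, 2R0, 2R2
Branch closes: p1 and not p1 both at 2.
Every branch of the negation's tableau closes; the branch above is one of them.

Valid in B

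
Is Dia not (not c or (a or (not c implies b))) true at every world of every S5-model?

Tableau for the negation not Dia not (not c or (a or (not c implies b))):
1. not Dia not (not c or (a or (not c implies b))), 0
2. not c or (a or (not c implies b)), 0   [neg-Dia-rule on 1 via 0R0]
3. a or (not c implies b), 0   [or-rule on 2 (branches; this branch)]
4. not c implies b, 0   [or-rule on 3 (branches; this branch)]
5. b, 0   [implies-rule on 4 (branches; this branch)]
Accessibility: 0R0
The negation has an open branch (countermodel exists).

Not valid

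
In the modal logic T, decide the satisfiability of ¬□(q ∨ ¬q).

1. ¬□(q ∨ ¬q), w0
2. ¬(q ∨ ¬q), w1
3. ¬q, w1
4. q, w1
Accessibility: w0Rw0, w0Rw1, w1Rw1
Branch closes: q and ¬q both at w1.
All branches of the tableau close; one closing branch shown above.

Unsatisfiable (every branch closes)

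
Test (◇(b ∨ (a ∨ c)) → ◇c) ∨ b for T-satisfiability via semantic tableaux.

Satisfiable (open branch found)

1. (◇(b ∨ (a ∨ c)) → ◇c) ∨ b, u
2. b, u
Accessibility: uRu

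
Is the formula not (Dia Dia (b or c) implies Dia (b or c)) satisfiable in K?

1. not (Dia Dia (b or c) implies Dia (b or c)), w0
2. Dia Dia (b or c), w0   [neg-implies-rule on 1]
3. not Dia (b or c), w0   [neg-implies-rule on 1]
4. Dia (b or c), w1   [Dia-rule on 2: fresh world w1, w0Rw1]
5. not (b or c), w1   [neg-Dia-rule on 3 via w0Rw1]
6. not b, w1   [neg-or-rule on 5]
7. not c, w1   [neg-or-rule on 5]
8. b or c, w2   [Dia-rule on 4: fresh world w2, w1Rw2]
9. c, w2   [or-rule on 8 (branches; this branch)]
Accessibility: w0Rw1, w1Rw2

Yes, satisfiable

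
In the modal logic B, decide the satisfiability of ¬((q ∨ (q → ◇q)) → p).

Yes, satisfiable

1. ¬((q ∨ (q → ◇q)) → p), u
2. q ∨ (q → ◇q), u
3. ¬p, u
4. q → ◇q, u
5. ◇q, u
6. q, v
Accessibility: uRu, uRv, vRu, vRv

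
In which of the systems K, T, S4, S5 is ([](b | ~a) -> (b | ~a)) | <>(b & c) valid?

T, S4, S5

K-tableau for the negation ~(([](b | ~a) -> (b | ~a)) | <>(b & c)):
1. ~(([](b | ~a) -> (b | ~a)) | <>(b & c)), w0
2. ~([](b | ~a) -> (b | ~a)), w0
3. ~<>(b & c), w0
4. [](b | ~a), w0
5. ~(b | ~a), w0
6. ~b, w0
7. a, w0
Complete open branch: countermodel on a K-frame, so not valid in K.
T-tableau for the negation ~(([](b | ~a) -> (b | ~a)) | <>(b & c)):
1. ~(([](b | ~a) -> (b | ~a)) | <>(b & c)), w0
2. ~([](b | ~a) -> (b | ~a)), w0
3. ~<>(b & c), w0
4. [](b | ~a), w0
5. ~(b | ~a), w0
6. ~b, w0
7. a, w0
8. ~(b & c), w0
9. b | ~a, w0
10. ~c, w0
11. ~a, w0
Accessibility: w0Rw0
Branch closes: a and ~a both at w0.
Every branch closes (one shown): valid in T, hence also in S4, S5 (every theorem of T is a theorem of S4 and S5).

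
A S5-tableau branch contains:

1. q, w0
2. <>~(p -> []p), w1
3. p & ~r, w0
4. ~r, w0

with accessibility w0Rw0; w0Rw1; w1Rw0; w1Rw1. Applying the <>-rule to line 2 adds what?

a fresh world w2 with w1Rw2, and ~(p -> []p) at w2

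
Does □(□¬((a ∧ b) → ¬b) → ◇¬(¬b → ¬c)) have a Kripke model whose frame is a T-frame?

1. □(□¬((a ∧ b) → ¬b) → ◇¬(¬b → ¬c)), u
2. □¬((a ∧ b) → ¬b) → ◇¬(¬b → ¬c), u
3. ◇¬(¬b → ¬c), u
4. ¬(¬b → ¬c), v
5. ¬b, v
6. c, v
7. □¬((a ∧ b) → ¬b) → ◇¬(¬b → ¬c), v
8. ◇¬(¬b → ¬c), v
9. ¬(¬b → ¬c), w
10. ¬b, w
11. c, w
Accessibility: uRu, uRv, vRv, vRw, wRw

Satisfiable (open branch found)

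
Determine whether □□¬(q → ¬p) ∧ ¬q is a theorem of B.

Invalid (countermodel exists)

Tableau for the negation ¬(□□¬(q → ¬p) ∧ ¬q):
1. ¬(□□¬(q → ¬p) ∧ ¬q), 0
2. q, 0
Accessibility: 0R0
The negation has an open branch (countermodel exists).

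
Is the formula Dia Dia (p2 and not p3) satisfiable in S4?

1. Dia Dia (p2 and not p3), 0
2. Dia (p2 and not p3), 1
3. p2 and not p3, 2
4. p2, 2
5. not p3, 2
Accessibility: 0R0, 0R1, 0R2, 1R1, 1R2, 2R2

Satisfiable (open branch found)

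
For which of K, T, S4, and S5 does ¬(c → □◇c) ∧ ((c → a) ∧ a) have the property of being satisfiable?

S4-tableau for the formula:
1. ¬(c → □◇c) ∧ ((c → a) ∧ a), w0
2. ¬(c → □◇c), w0
3. (c → a) ∧ a, w0
4. c, w0
5. ¬□◇c, w0
6. c → a, w0
7. a, w0
8. ¬◇c, w1
9. ¬c, w1
Accessibility: w0Rw0, w0Rw1, w1Rw1
Complete open branch: satisfiable in S4, hence also in K, T (this S4-model is also a K-model and a T-model).
S5-tableau for the formula:
1. ¬(c → □◇c) ∧ ((c → a) ∧ a), w0
2. ¬(c → □◇c), w0
3. (c → a) ∧ a, w0
4. c, w0
5. ¬□◇c, w0
6. c → a, w0
7. a, w0
8. ¬◇c, w1
9. ¬c, w0
Accessibility: w0Rw0, w0Rw1, w1Rw0, w1Rw1
Branch closes: c and ¬c both at w0.
Every branch closes (one shown): unsatisfiable in S5.

K, T, S4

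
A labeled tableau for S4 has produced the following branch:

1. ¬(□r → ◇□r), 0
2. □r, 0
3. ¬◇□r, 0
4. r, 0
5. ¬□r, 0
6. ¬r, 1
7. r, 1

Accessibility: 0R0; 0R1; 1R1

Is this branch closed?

Both r and ¬r appear at 1.

Closed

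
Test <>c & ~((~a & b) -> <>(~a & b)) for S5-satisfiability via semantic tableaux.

Unsatisfiable

1. <>c & ~((~a & b) -> <>(~a & b)), w0
2. <>c, w0
3. ~((~a & b) -> <>(~a & b)), w0
4. ~a & b, w0
5. ~<>(~a & b), w0
6. ~a, w0
7. b, w0
8. ~(~a & b), w0
9. ~b, w0
Accessibility: w0Rw0
Branch closes: b and ~b both at w0.
Every branch closes; the branch above is one of them.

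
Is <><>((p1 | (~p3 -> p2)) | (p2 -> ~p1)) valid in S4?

Tableau for the negation ~<><>((p1 | (~p3 -> p2)) | (p2 -> ~p1)):
1. ~<><>((p1 | (~p3 -> p2)) | (p2 -> ~p1)), 0
2. ~<>((p1 | (~p3 -> p2)) | (p2 -> ~p1)), 0   [~<>-rule on 1 via 0R0]
3. ~((p1 | (~p3 -> p2)) | (p2 -> ~p1)), 0   [~<>-rule on 2 via 0R0]
4. ~(p1 | (~p3 -> p2)), 0   [~|-rule on 3]
5. ~(p2 -> ~p1), 0   [~|-rule on 3]
6. ~p1, 0   [~|-rule on 4]
7. ~(~p3 -> p2), 0   [~|-rule on 4]
8. p2, 0   [~->-rule on 5]
9. p1, 0   [~->-rule on 5]
Accessibility: 0R0
Branch closes: p1 and ~p1 both at 0.
All branches of the negation close; one closing branch shown above.

Yes, valid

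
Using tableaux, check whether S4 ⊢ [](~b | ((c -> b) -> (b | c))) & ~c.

Tableau for the negation ~([](~b | ((c -> b) -> (b | c))) & ~c):
1. ~([](~b | ((c -> b) -> (b | c))) & ~c), 0
2. c, 0   [~&-rule on 1 (branches; this branch)]
Accessibility: 0R0
The negation has an open branch (countermodel exists).

Not valid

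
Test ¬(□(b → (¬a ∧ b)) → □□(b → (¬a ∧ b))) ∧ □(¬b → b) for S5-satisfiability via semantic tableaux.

Unsatisfiable

1. ¬(□(b → (¬a ∧ b)) → □□(b → (¬a ∧ b))) ∧ □(¬b → b), w0
2. ¬(□(b → (¬a ∧ b)) → □□(b → (¬a ∧ b))), w0   [∧-rule on 1]
3. □(¬b → b), w0   [∧-rule on 1]
4. □(b → (¬a ∧ b)), w0   [¬→-rule on 2]
5. ¬□□(b → (¬a ∧ b)), w0   [¬→-rule on 2]
6. ¬b → b, w0   [□-rule on 3 via w0Rw0]
7. b → (¬a ∧ b), w0   [□-rule on 4 via w0Rw0]
8. b, w0   [→-rule on 6 (branches; this branch)]
9. ¬a ∧ b, w0   [→-rule on 7 (branches; this branch)]
10. ¬a, w0   [∧-rule on 9]
11. ¬□(b → (¬a ∧ b)), w1   [¬□-rule on 5: fresh world w1, w0Rw1]
12. ¬b → b, w1   [□-rule on 3 via w0Rw1]
13. b → (¬a ∧ b), w1   [□-rule on 4 via w0Rw1]
14. b, w1   [→-rule on 12 (branches; this branch)]
15. ¬a ∧ b, w1   [→-rule on 13 (branches; this branch)]
16. ¬a, w1   [∧-rule on 15]
17. ¬(b → (¬a ∧ b)), w2   [¬□-rule on 11: fresh world w2, w1Rw2]
18. b, w2   [¬→-rule on 17]
19. ¬(¬a ∧ b), w2   [¬→-rule on 17]
20. ¬b → b, w2   [□-rule on 3 via w0Rw2]
21. b → (¬a ∧ b), w2   [□-rule on 4 via w0Rw2]
22. a, w2   [¬∧-rule on 19 (branches; this branch)]
23. ¬a ∧ b, w2   [→-rule on 21 (branches; this branch)]
24. ¬a, w2   [∧-rule on 23]
Accessibility: w0Rw0, w0Rw1, w0Rw2, w1Rw0, w1Rw1, w1Rw2, w2Rw0, w2Rw1, w2Rw2
Branch closes: a and ¬a both at w2.
(One branch shown.) All branches close.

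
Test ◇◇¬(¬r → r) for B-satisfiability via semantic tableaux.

Yes, satisfiable

1. ◇◇¬(¬r → r), 0
2. ◇¬(¬r → r), 1
3. ¬(¬r → r), 2
4. ¬r, 2
Accessibility: 0R0, 0R1, 1R0, 1R1, 1R2, 2R1, 2R2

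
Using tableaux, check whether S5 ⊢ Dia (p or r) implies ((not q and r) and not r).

Invalid (countermodel exists)

Tableau for the negation not (Dia (p or r) implies ((not q and r) and not r)):
1. not (Dia (p or r) implies ((not q and r) and not r)), u
2. Dia (p or r), u   [neg-implies-rule on 1]
3. not ((not q and r) and not r), u   [neg-implies-rule on 1]
4. r, u   [neg-and-rule on 3 (branches; this branch)]
5. p or r, v   [Dia-rule on 2: fresh world v, uRv]
6. r, v   [or-rule on 5 (branches; this branch)]
Accessibility: uRu, uRv, vRu, vRv
The negation has an open branch (countermodel exists).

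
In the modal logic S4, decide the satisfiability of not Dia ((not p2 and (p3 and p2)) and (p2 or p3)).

1. not Dia ((not p2 and (p3 and p2)) and (p2 or p3)), w0
2. not ((not p2 and (p3 and p2)) and (p2 or p3)), w0   [neg-Dia-rule on 1 via w0Rw0]
3. not (p2 or p3), w0   [neg-and-rule on 2 (branches; this branch)]
4. not p2, w0   [neg-or-rule on 3]
5. not p3, w0   [neg-or-rule on 3]
Accessibility: w0Rw0

Satisfiable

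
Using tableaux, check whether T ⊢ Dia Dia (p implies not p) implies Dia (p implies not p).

Not valid

Tableau for the negation not (Dia Dia (p implies not p) implies Dia (p implies not p)):
1. not (Dia Dia (p implies not p) implies Dia (p implies not p)), u
2. Dia Dia (p implies not p), u
3. not Dia (p implies not p), u
4. not (p implies not p), u
5. p, u
6. Dia (p implies not p), v
7. not (p implies not p), v
8. p, v
9. p implies not p, w
10. not p, w
Accessibility: uRu, uRv, vRv, vRw, wRw
The negation has an open branch (countermodel exists).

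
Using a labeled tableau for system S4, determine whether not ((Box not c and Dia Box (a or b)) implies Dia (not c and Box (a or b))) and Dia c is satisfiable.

1. not ((Box not c and Dia Box (a or b)) implies Dia (not c and Box (a or b))) and Dia c, w0
2. not ((Box not c and Dia Box (a or b)) implies Dia (not c and Box (a or b))), w0
3. Dia c, w0
4. Box not c and Dia Box (a or b), w0
5. not Dia (not c and Box (a or b)), w0
6. Box not c, w0
7. Dia Box (a or b), w0
8. not (not c and Box (a or b)), w0
9. not c, w0
10. not Box (a or b), w0
11. c, w1
12. not (not c and Box (a or b)), w1
13. not c, w1
Accessibility: w0Rw0, w0Rw1, w1Rw1
Branch closes: c and not c both at w1.
(One branch shown.) All branches close.

Unsatisfiable (every branch closes)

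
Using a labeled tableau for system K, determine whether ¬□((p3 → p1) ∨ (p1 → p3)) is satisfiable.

Unsatisfiable

1. ¬□((p3 → p1) ∨ (p1 → p3)), w0
2. ¬((p3 → p1) ∨ (p1 → p3)), w1
3. ¬(p3 → p1), w1
4. ¬(p1 → p3), w1
5. p3, w1
6. ¬p1, w1
7. p1, w1
8. ¬p3, w1
Accessibility: w0Rw1
Branch closes: p1 and ¬p1 both at w1.
All branches of the tableau close; one closing branch shown above.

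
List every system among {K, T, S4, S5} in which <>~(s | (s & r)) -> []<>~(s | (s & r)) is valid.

S5-tableau for the negation ~(<>~(s | (s & r)) -> []<>~(s | (s & r))):
1. ~(<>~(s | (s & r)) -> []<>~(s | (s & r))), u
2. <>~(s | (s & r)), u   [~->-rule on 1]
3. ~[]<>~(s | (s & r)), u   [~->-rule on 1]
4. ~(s | (s & r)), v   [<>-rule on 2: fresh world v, uRv]
5. ~s, v   [~|-rule on 4]
6. ~(s & r), v   [~|-rule on 4]
7. ~r, v   [~&-rule on 6 (branches; this branch)]
8. ~<>~(s | (s & r)), w   [~[]-rule on 3: fresh world w, uRw]
9. s | (s & r), u   [~<>-rule on 8 via wRu]
10. s | (s & r), v   [~<>-rule on 8 via wRv]
11. s | (s & r), w   [~<>-rule on 8 via wRw]
12. s & r, u   [|-rule on 9 (branches; this branch)]
13. s, u   [&-rule on 12]
14. r, u   [&-rule on 12]
15. s & r, v   [|-rule on 10 (branches; this branch)]
16. s, v   [&-rule on 15]
17. r, v   [&-rule on 15]
Accessibility: uRu, uRv, uRw, vRu, vRv, vRw, wRu, wRv, wRw
Branch closes: s and ~s both at v.
Every branch closes (one shown): valid in S5.
S4-tableau for the negation ~(<>~(s | (s & r)) -> []<>~(s | (s & r))):
1. ~(<>~(s | (s & r)) -> []<>~(s | (s & r))), u
2. <>~(s | (s & r)), u   [~->-rule on 1]
3. ~[]<>~(s | (s & r)), u   [~->-rule on 1]
4. ~(s | (s & r)), v   [<>-rule on 2: fresh world v, uRv]
5. ~s, v   [~|-rule on 4]
6. ~(s & r), v   [~|-rule on 4]
7. ~r, v   [~&-rule on 6 (branches; this branch)]
8. ~<>~(s | (s & r)), w   [~[]-rule on 3: fresh world w, uRw]
9. s | (s & r), w   [~<>-rule on 8 via wRw]
10. s & r, w   [|-rule on 9 (branches; this branch)]
11. s, w   [&-rule on 10]
12. r, w   [&-rule on 10]
Accessibility: uRu, uRv, uRw, vRv, wRw
Complete open branch: countermodel on an S4-frame, so not valid in S4, nor in K, T (the same frame is also a K-frame and a T-frame).

S5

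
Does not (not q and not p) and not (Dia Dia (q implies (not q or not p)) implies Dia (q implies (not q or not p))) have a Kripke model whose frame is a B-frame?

Satisfiable

1. not (not q and not p) and not (Dia Dia (q implies (not q or not p)) implies Dia (q implies (not q or not p))), u
2. not (not q and not p), u
3. not (Dia Dia (q implies (not q or not p)) implies Dia (q implies (not q or not p))), u
4. Dia Dia (q implies (not q or not p)), u
5. not Dia (q implies (not q or not p)), u
6. not (q implies (not q or not p)), u
7. q, u
8. not (not q or not p), u
9. p, u
10. Dia (q implies (not q or not p)), v
11. not (q implies (not q or not p)), v
12. q, v
13. not (not q or not p), v
14. p, v
15. q implies (not q or not p), w
16. not q or not p, w
17. not p, w
Accessibility: uRu, uRv, vRu, vRv, vRw, wRv, wRw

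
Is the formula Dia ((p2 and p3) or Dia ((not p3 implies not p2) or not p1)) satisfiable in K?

1. Dia ((p2 and p3) or Dia ((not p3 implies not p2) or not p1)), 0
2. (p2 and p3) or Dia ((not p3 implies not p2) or not p1), 1
3. Dia ((not p3 implies not p2) or not p1), 1
4. (not p3 implies not p2) or not p1, 2
5. not p1, 2
Accessibility: 0R1, 1R2

Yes, satisfiable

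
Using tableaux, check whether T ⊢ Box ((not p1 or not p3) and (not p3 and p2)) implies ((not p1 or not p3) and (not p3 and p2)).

Valid in T

Tableau for the negation not (Box ((not p1 or not p3) and (not p3 and p2)) implies ((not p1 or not p3) and (not p3 and p2))):
1. not (Box ((not p1 or not p3) and (not p3 and p2)) implies ((not p1 or not p3) and (not p3 and p2))), 0
2. Box ((not p1 or not p3) and (not p3 and p2)), 0
3. not ((not p1 or not p3) and (not p3 and p2)), 0
4. (not p1 or not p3) and (not p3 and p2), 0
5. not p1 or not p3, 0
6. not p3 and p2, 0
7. not p3, 0
8. p2, 0
9. not (not p3 and p2), 0
10. not p2, 0
Accessibility: 0R0
Branch closes: p2 and not p2 both at 0.
All branches of the negation close; one closing branch shown above.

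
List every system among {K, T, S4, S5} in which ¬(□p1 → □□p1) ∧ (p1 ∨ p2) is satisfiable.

T-tableau for the formula:
1. ¬(□p1 → □□p1) ∧ (p1 ∨ p2), u
2. ¬(□p1 → □□p1), u   [∧-rule on 1]
3. p1 ∨ p2, u   [∧-rule on 1]
4. □p1, u   [¬→-rule on 2]
5. ¬□□p1, u   [¬→-rule on 2]
6. p1, u   [□-rule on 4 via uRu]
7. p2, u   [∨-rule on 3 (branches; this branch)]
8. ¬□p1, v   [¬□-rule on 5: fresh world v, uRv]
9. p1, v   [□-rule on 4 via uRv]
10. ¬p1, w   [¬□-rule on 8: fresh world w, vRw]
Accessibility: uRu, uRv, vRv, vRw, wRw
Complete open branch: satisfiable in T, hence also in K (this T-model is also a K-model).
S4-tableau for the formula:
1. ¬(□p1 → □□p1) ∧ (p1 ∨ p2), u
2. ¬(□p1 → □□p1), u   [∧-rule on 1]
3. p1 ∨ p2, u   [∧-rule on 1]
4. □p1, u   [¬→-rule on 2]
5. ¬□□p1, u   [¬→-rule on 2]
6. p1, u   [□-rule on 4 via uRu]
7. p2, u   [∨-rule on 3 (branches; this branch)]
8. ¬□p1, v   [¬□-rule on 5: fresh world v, uRv]
9. p1, v   [□-rule on 4 via uRv]
10. ¬p1, w   [¬□-rule on 8: fresh world w, vRw]
11. p1, w   [□-rule on 4 via uRw]
Accessibility: uRu, uRv, uRw, vRv, vRw, wRw
Branch closes: p1 and ¬p1 both at w.
Every branch closes (one shown): unsatisfiable in S4, hence also in S5 (every S5-frame is an S4-frame).

K, T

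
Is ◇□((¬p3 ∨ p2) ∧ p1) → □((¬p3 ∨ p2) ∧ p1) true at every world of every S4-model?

Tableau for the negation ¬(◇□((¬p3 ∨ p2) ∧ p1) → □((¬p3 ∨ p2) ∧ p1)):
1. ¬(◇□((¬p3 ∨ p2) ∧ p1) → □((¬p3 ∨ p2) ∧ p1)), 0
2. ◇□((¬p3 ∨ p2) ∧ p1), 0
3. ¬□((¬p3 ∨ p2) ∧ p1), 0
4. □((¬p3 ∨ p2) ∧ p1), 1
5. (¬p3 ∨ p2) ∧ p1, 1
6. ¬p3 ∨ p2, 1
7. p1, 1
8. p2, 1
9. ¬((¬p3 ∨ p2) ∧ p1), 2
10. ¬p1, 2
Accessibility: 0R0, 0R1, 0R2, 1R1, 2R2
The negation has an open branch (countermodel exists).

Invalid (countermodel exists)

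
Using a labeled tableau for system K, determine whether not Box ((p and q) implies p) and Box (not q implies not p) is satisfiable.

Unsatisfiable (every branch closes)

1. not Box ((p and q) implies p) and Box (not q implies not p), 0
2. not Box ((p and q) implies p), 0
3. Box (not q implies not p), 0
4. not ((p and q) implies p), 1
5. p and q, 1
6. not p, 1
7. p, 1
8. q, 1
Accessibility: 0R1
Branch closes: p and not p both at 1.
All branches of the tableau close; one closing branch shown above.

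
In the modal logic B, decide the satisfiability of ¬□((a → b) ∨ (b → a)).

No, unsatisfiable

1. ¬□((a → b) ∨ (b → a)), 0
2. ¬((a → b) ∨ (b → a)), 1   [¬□-rule on 1: fresh world 1, 0R1]
3. ¬(a → b), 1   [¬∨-rule on 2]
4. ¬(b → a), 1   [¬∨-rule on 2]
5. a, 1   [¬→-rule on 3]
6. ¬b, 1   [¬→-rule on 3]
7. b, 1   [¬→-rule on 4]
8. ¬a, 1   [¬→-rule on 4]
Accessibility: 0R0, 0R1, 1R0, 1R1
Branch closes: b and ¬b both at 1.
Every branch closes; the branch above is one of them.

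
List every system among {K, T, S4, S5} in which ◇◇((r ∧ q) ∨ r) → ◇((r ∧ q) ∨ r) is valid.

S4, S5

T-tableau for the negation ¬(◇◇((r ∧ q) ∨ r) → ◇((r ∧ q) ∨ r)):
1. ¬(◇◇((r ∧ q) ∨ r) → ◇((r ∧ q) ∨ r)), u
2. ◇◇((r ∧ q) ∨ r), u   [¬→-rule on 1]
3. ¬◇((r ∧ q) ∨ r), u   [¬→-rule on 1]
4. ¬((r ∧ q) ∨ r), u   [¬◇-rule on 3 via uRu]
5. ¬(r ∧ q), u   [¬∨-rule on 4]
6. ¬r, u   [¬∨-rule on 4]
7. ¬q, u   [¬∧-rule on 5 (branches; this branch)]
8. ◇((r ∧ q) ∨ r), v   [◇-rule on 2: fresh world v, uRv]
9. ¬((r ∧ q) ∨ r), v   [¬◇-rule on 3 via uRv]
10. ¬(r ∧ q), v   [¬∨-rule on 9]
11. ¬r, v   [¬∨-rule on 9]
12. ¬q, v   [¬∧-rule on 10 (branches; this branch)]
13. (r ∧ q) ∨ r, w   [◇-rule on 8: fresh world w, vRw]
14. r, w   [∨-rule on 13 (branches; this branch)]
Accessibility: uRu, uRv, vRv, vRw, wRw
Complete open branch: countermodel on a T-frame, so not valid in T, nor in K (the same frame is also a K-frame).
S4-tableau for the negation ¬(◇◇((r ∧ q) ∨ r) → ◇((r ∧ q) ∨ r)):
1. ¬(◇◇((r ∧ q) ∨ r) → ◇((r ∧ q) ∨ r)), u
2. ◇◇((r ∧ q) ∨ r), u   [¬→-rule on 1]
3. ¬◇((r ∧ q) ∨ r), u   [¬→-rule on 1]
4. ¬((r ∧ q) ∨ r), u   [¬◇-rule on 3 via uRu]
5. ¬(r ∧ q), u   [¬∨-rule on 4]
6. ¬r, u   [¬∨-rule on 4]
7. ¬q, u   [¬∧-rule on 5 (branches; this branch)]
8. ◇((r ∧ q) ∨ r), v   [◇-rule on 2: fresh world v, uRv]
9. ¬((r ∧ q) ∨ r), v   [¬◇-rule on 3 via uRv]
10. ¬(r ∧ q), v   [¬∨-rule on 9]
11. ¬r, v   [¬∨-rule on 9]
12. ¬q, v   [¬∧-rule on 10 (branches; this branch)]
13. (r ∧ q) ∨ r, w   [◇-rule on 8: fresh world w, vRw]
14. ¬((r ∧ q) ∨ r), w   [¬◇-rule on 3 via uRw]
15. ¬(r ∧ q), w   [¬∨-rule on 14]
16. ¬r, w   [¬∨-rule on 14]
17. r ∧ q, w   [∨-rule on 13 (branches; this branch)]
18. r, w   [∧-rule on 17]
19. q, w   [∧-rule on 17]
Accessibility: uRu, uRv, uRw, vRv, vRw, wRw
Branch closes: r and ¬r both at w.
Every branch closes (one shown): valid in S4, hence also in S5 (every theorem of S4 is a theorem of S5).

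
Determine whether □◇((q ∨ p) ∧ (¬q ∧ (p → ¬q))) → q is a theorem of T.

Invalid (countermodel exists)

Tableau for the negation ¬(□◇((q ∨ p) ∧ (¬q ∧ (p → ¬q))) → q):
1. ¬(□◇((q ∨ p) ∧ (¬q ∧ (p → ¬q))) → q), u
2. □◇((q ∨ p) ∧ (¬q ∧ (p → ¬q))), u   [¬→-rule on 1]
3. ¬q, u   [¬→-rule on 1]
4. ◇((q ∨ p) ∧ (¬q ∧ (p → ¬q))), u   [□-rule on 2 via uRu]
5. (q ∨ p) ∧ (¬q ∧ (p → ¬q)), v   [◇-rule on 4: fresh world v, uRv]
6. q ∨ p, v   [∧-rule on 5]
7. ¬q ∧ (p → ¬q), v   [∧-rule on 5]
8. ¬q, v   [∧-rule on 7]
9. p → ¬q, v   [∧-rule on 7]
10. ◇((q ∨ p) ∧ (¬q ∧ (p → ¬q))), v   [□-rule on 2 via uRv]
11. p, v   [∨-rule on 6 (branches; this branch)]
12. (q ∨ p) ∧ (¬q ∧ (p → ¬q)), w   [◇-rule on 10: fresh world w, vRw]
13. q ∨ p, w   [∧-rule on 12]
14. ¬q ∧ (p → ¬q), w   [∧-rule on 12]
15. ¬q, w   [∧-rule on 14]
16. p → ¬q, w   [∧-rule on 14]
17. p, w   [∨-rule on 13 (branches; this branch)]
Accessibility: uRu, uRv, vRv, vRw, wRw
The negation has an open branch (countermodel exists).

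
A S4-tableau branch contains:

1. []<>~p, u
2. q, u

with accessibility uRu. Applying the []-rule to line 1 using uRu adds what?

<>~p, u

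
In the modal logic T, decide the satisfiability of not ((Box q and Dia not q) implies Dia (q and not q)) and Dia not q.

Unsatisfiable (every branch closes)

1. not ((Box q and Dia not q) implies Dia (q and not q)) and Dia not q, 0
2. not ((Box q and Dia not q) implies Dia (q and not q)), 0
3. Dia not q, 0
4. Box q and Dia not q, 0
5. not Dia (q and not q), 0
6. Box q, 0
7. not (q and not q), 0
8. q, 0
9. not q, 1
10. not (q and not q), 1
11. q, 1
Accessibility: 0R0, 0R1, 1R1
Branch closes: q and not q both at 1.
(One branch shown.) All branches close.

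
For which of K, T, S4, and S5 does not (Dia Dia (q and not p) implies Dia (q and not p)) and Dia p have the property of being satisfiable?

S4-tableau for the formula:
1. not (Dia Dia (q and not p) implies Dia (q and not p)) and Dia p, u
2. not (Dia Dia (q and not p) implies Dia (q and not p)), u   [and-rule on 1]
3. Dia p, u   [and-rule on 1]
4. Dia Dia (q and not p), u   [neg-implies-rule on 2]
5. not Dia (q and not p), u   [neg-implies-rule on 2]
6. not (q and not p), u   [neg-Dia-rule on 5 via uRu]
7. p, u   [neg-and-rule on 6 (branches; this branch)]
8. p, v   [Dia-rule on 3: fresh world v, uRv]
9. not (q and not p), v   [neg-Dia-rule on 5 via uRv]
10. Dia (q and not p), w   [Dia-rule on 4: fresh world w, uRw]
11. not (q and not p), w   [neg-Dia-rule on 5 via uRw]
12. p, w   [neg-and-rule on 11 (branches; this branch)]
13. q and not p, x   [Dia-rule on 10: fresh world x, wRx]
14. q, x   [and-rule on 13]
15. not p, x   [and-rule on 13]
16. not (q and not p), x   [neg-Dia-rule on 5 via uRx]
17. p, x   [neg-and-rule on 16 (branches; this branch)]
Accessibility: uRu, uRv, uRw, uRx, vRv, wRw, wRx, xRx
Branch closes: p and not p both at x.
Every branch closes (one shown): unsatisfiable in S4, hence also in S5 (every S5-frame is an S4-frame).
T-tableau for the formula:
1. not (Dia Dia (q and not p) implies Dia (q and not p)) and Dia p, u
2. not (Dia Dia (q and not p) implies Dia (q and not p)), u   [and-rule on 1]
3. Dia p, u   [and-rule on 1]
4. Dia Dia (q and not p), u   [neg-implies-rule on 2]
5. not Dia (q and not p), u   [neg-implies-rule on 2]
6. not (q and not p), u   [neg-Dia-rule on 5 via uRu]
7. p, u   [neg-and-rule on 6 (branches; this branch)]
8. p, v   [Dia-rule on 3: fresh world v, uRv]
9. not (q and not p), v   [neg-Dia-rule on 5 via uRv]
10. Dia (q and not p), w   [Dia-rule on 4: fresh world w, uRw]
11. not (q and not p), w   [neg-Dia-rule on 5 via uRw]
12. p, w   [neg-and-rule on 11 (branches; this branch)]
13. q and not p, x   [Dia-rule on 10: fresh world x, wRx]
14. q, x   [and-rule on 13]
15. not p, x   [and-rule on 13]
Accessibility: uRu, uRv, uRw, vRv, wRw, wRx, xRx
Complete open branch: satisfiable in T, hence also in K (this T-model is also a K-model).

K, T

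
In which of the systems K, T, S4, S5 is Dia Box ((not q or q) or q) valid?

T-tableau for the negation not Dia Box ((not q or q) or q):
1. not Dia Box ((not q or q) or q), w0
2. not Box ((not q or q) or q), w0
3. not ((not q or q) or q), w1
4. not (not q or q), w1
5. not q, w1
6. q, w1
Accessibility: w0Rw0, w0Rw1, w1Rw1
Branch closes: q and not q both at w1.
Every branch closes (one shown): valid in T, hence also in S4, S5 (every theorem of T is a theorem of S4 and S5).
K-tableau for the negation not Dia Box ((not q or q) or q):
1. not Dia Box ((not q or q) or q), w0
Complete open branch: countermodel on a K-frame, so not valid in K.

T, S4, S5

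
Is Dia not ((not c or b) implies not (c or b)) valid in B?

Tableau for the negation not Dia not ((not c or b) implies not (c or b)):
1. not Dia not ((not c or b) implies not (c or b)), u
2. (not c or b) implies not (c or b), u
3. not (c or b), u
4. not c, u
5. not b, u
Accessibility: uRu
The negation has an open branch (countermodel exists).

Not valid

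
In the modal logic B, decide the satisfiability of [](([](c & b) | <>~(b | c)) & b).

1. [](([](c & b) | <>~(b | c)) & b), u
2. ([](c & b) | <>~(b | c)) & b, u   [[]-rule on 1 via uRu]
3. [](c & b) | <>~(b | c), u   [&-rule on 2]
4. b, u   [&-rule on 2]
5. [](c & b), u   [|-rule on 3 (branches; this branch)]
6. c & b, u   [[]-rule on 5 via uRu]
7. c, u   [&-rule on 6]
Accessibility: uRu

Satisfiable (open branch found)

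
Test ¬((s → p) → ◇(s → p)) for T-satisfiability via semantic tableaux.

No, unsatisfiable

1. ¬((s → p) → ◇(s → p)), 0
2. s → p, 0
3. ¬◇(s → p), 0
4. ¬(s → p), 0
5. s, 0
6. ¬p, 0
7. p, 0
Accessibility: 0R0
Branch closes: p and ¬p both at 0.
(One branch shown.) All branches close.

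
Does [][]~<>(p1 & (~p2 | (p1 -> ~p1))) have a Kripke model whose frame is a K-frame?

1. [][]~<>(p1 & (~p2 | (p1 -> ~p1))), w0

Satisfiable (open branch found)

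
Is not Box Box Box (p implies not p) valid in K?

Tableau for the negation Box Box Box (p implies not p):
1. Box Box Box (p implies not p), w0
The negation has an open branch (countermodel exists).

No, not valid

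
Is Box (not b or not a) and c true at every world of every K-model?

Tableau for the negation not (Box (not b or not a) and c):
1. not (Box (not b or not a) and c), u
2. not c, u
The negation has an open branch (countermodel exists).

No, not valid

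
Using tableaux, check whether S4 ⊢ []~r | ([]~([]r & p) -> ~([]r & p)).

Tableau for the negation ~([]~r | ([]~([]r & p) -> ~([]r & p))):
1. ~([]~r | ([]~([]r & p) -> ~([]r & p))), u
2. ~[]~r, u
3. ~([]~([]r & p) -> ~([]r & p)), u
4. []~([]r & p), u
5. []r & p, u
6. []r, u
7. p, u
8. ~([]r & p), u
9. r, u
10. ~[]r, u
11. r, v
12. ~([]r & p), v
13. ~p, v
14. ~r, w
15. ~([]r & p), w
16. r, w
Accessibility: uRu, uRv, uRw, vRv, wRw
Branch closes: r and ~r both at w.
All branches of the negation close; one closing branch shown above.

Yes, valid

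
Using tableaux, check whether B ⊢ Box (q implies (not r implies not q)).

Tableau for the negation not Box (q implies (not r implies not q)):
1. not Box (q implies (not r implies not q)), u
2. not (q implies (not r implies not q)), v
3. q, v
4. not (not r implies not q), v
5. not r, v
Accessibility: uRu, uRv, vRu, vRv
The negation has an open branch (countermodel exists).

Invalid (countermodel exists)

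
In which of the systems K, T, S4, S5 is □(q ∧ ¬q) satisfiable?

T-tableau for the formula:
1. □(q ∧ ¬q), u
2. q ∧ ¬q, u
3. q, u
4. ¬q, u
Accessibility: uRu
Branch closes: q and ¬q both at u.
Every branch closes (one shown): unsatisfiable in T, hence also in S4, S5 (every S4/S5-frame is a T-frame).
K-tableau for the formula:
1. □(q ∧ ¬q), u
Complete open branch: satisfiable in K.

K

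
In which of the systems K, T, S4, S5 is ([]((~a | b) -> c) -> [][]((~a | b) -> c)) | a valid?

S4, S5

T-tableau for the negation ~(([]((~a | b) -> c) -> [][]((~a | b) -> c)) | a):
1. ~(([]((~a | b) -> c) -> [][]((~a | b) -> c)) | a), u
2. ~([]((~a | b) -> c) -> [][]((~a | b) -> c)), u   [~|-rule on 1]
3. ~a, u   [~|-rule on 1]
4. []((~a | b) -> c), u   [~->-rule on 2]
5. ~[][]((~a | b) -> c), u   [~->-rule on 2]
6. (~a | b) -> c, u   [[]-rule on 4 via uRu]
7. c, u   [->-rule on 6 (branches; this branch)]
8. ~[]((~a | b) -> c), v   [~[]-rule on 5: fresh world v, uRv]
9. (~a | b) -> c, v   [[]-rule on 4 via uRv]
10. c, v   [->-rule on 9 (branches; this branch)]
11. ~((~a | b) -> c), w   [~[]-rule on 8: fresh world w, vRw]
12. ~a | b, w   [~->-rule on 11]
13. ~c, w   [~->-rule on 11]
14. b, w   [|-rule on 12 (branches; this branch)]
Accessibility: uRu, uRv, vRv, vRw, wRw
Complete open branch: countermodel on a T-frame, so not valid in T, nor in K (the same frame is also a K-frame).
S4-tableau for the negation ~(([]((~a | b) -> c) -> [][]((~a | b) -> c)) | a):
1. ~(([]((~a | b) -> c) -> [][]((~a | b) -> c)) | a), u
2. ~([]((~a | b) -> c) -> [][]((~a | b) -> c)), u   [~|-rule on 1]
3. ~a, u   [~|-rule on 1]
4. []((~a | b) -> c), u   [~->-rule on 2]
5. ~[][]((~a | b) -> c), u   [~->-rule on 2]
6. (~a | b) -> c, u   [[]-rule on 4 via uRu]
7. c, u   [->-rule on 6 (branches; this branch)]
8. ~[]((~a | b) -> c), v   [~[]-rule on 5: fresh world v, uRv]
9. (~a | b) -> c, v   [[]-rule on 4 via uRv]
10. ~(~a | b), v   [->-rule on 9 (branches; this branch)]
11. a, v   [~|-rule on 10]
12. ~b, v   [~|-rule on 10]
13. ~((~a | b) -> c), w   [~[]-rule on 8: fresh world w, vRw]
14. ~a | b, w   [~->-rule on 13]
15. ~c, w   [~->-rule on 13]
16. (~a | b) -> c, w   [[]-rule on 4 via uRw]
17. b, w   [|-rule on 14 (branches; this branch)]
18. ~(~a | b), w   [->-rule on 16 (branches; this branch)]
19. a, w   [~|-rule on 18]
20. ~b, w   [~|-rule on 18]
Accessibility: uRu, uRv, uRw, vRv, vRw, wRw
Branch closes: b and ~b both at w.
Every branch closes (one shown): valid in S4, hence also in S5 (every theorem of S4 is a theorem of S5).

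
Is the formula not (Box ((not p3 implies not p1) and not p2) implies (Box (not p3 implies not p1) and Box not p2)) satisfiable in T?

1. not (Box ((not p3 implies not p1) and not p2) implies (Box (not p3 implies not p1) and Box not p2)), w0
2. Box ((not p3 implies not p1) and not p2), w0
3. not (Box (not p3 implies not p1) and Box not p2), w0
4. (not p3 implies not p1) and not p2, w0
5. not p3 implies not p1, w0
6. not p2, w0
7. not Box (not p3 implies not p1), w0
8. not p1, w0
9. not (not p3 implies not p1), w1
10. not p3, w1
11. p1, w1
12. (not p3 implies not p1) and not p2, w1
13. not p3 implies not p1, w1
14. not p2, w1
15. not p1, w1
Accessibility: w0Rw0, w0Rw1, w1Rw1
Branch closes: p1 and not p1 both at w1.
(One branch shown.) All branches close.

Unsatisfiable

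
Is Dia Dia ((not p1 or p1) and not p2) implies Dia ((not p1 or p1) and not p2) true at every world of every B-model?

Tableau for the negation not (Dia Dia ((not p1 or p1) and not p2) implies Dia ((not p1 or p1) and not p2)):
1. not (Dia Dia ((not p1 or p1) and not p2) implies Dia ((not p1 or p1) and not p2)), u
2. Dia Dia ((not p1 or p1) and not p2), u
3. not Dia ((not p1 or p1) and not p2), u
4. not ((not p1 or p1) and not p2), u
5. p2, u
6. Dia ((not p1 or p1) and not p2), v
7. not ((not p1 or p1) and not p2), v
8. p2, v
9. (not p1 or p1) and not p2, w
10. not p1 or p1, w
11. not p2, w
12. p1, w
Accessibility: uRu, uRv, vRu, vRv, vRw, wRv, wRw
The negation has an open branch (countermodel exists).

Not valid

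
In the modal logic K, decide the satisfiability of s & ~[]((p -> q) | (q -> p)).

1. s & ~[]((p -> q) | (q -> p)), w0
2. s, w0
3. ~[]((p -> q) | (q -> p)), w0
4. ~((p -> q) | (q -> p)), w1
5. ~(p -> q), w1
6. ~(q -> p), w1
7. p, w1
8. ~q, w1
9. q, w1
10. ~p, w1
Accessibility: w0Rw1
Branch closes: q and ~q both at w1.
Every branch closes; the branch above is one of them.

Unsatisfiable (every branch closes)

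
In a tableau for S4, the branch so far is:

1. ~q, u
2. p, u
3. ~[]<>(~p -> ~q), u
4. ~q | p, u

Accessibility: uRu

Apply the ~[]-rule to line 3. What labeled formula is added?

a fresh world v with uRv, and ~<>(~p -> ~q) at v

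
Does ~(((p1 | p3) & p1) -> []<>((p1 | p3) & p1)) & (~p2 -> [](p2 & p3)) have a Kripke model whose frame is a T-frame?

1. ~(((p1 | p3) & p1) -> []<>((p1 | p3) & p1)) & (~p2 -> [](p2 & p3)), w0
2. ~(((p1 | p3) & p1) -> []<>((p1 | p3) & p1)), w0   [&-rule on 1]
3. ~p2 -> [](p2 & p3), w0   [&-rule on 1]
4. (p1 | p3) & p1, w0   [~->-rule on 2]
5. ~[]<>((p1 | p3) & p1), w0   [~->-rule on 2]
6. p1 | p3, w0   [&-rule on 4]
7. p1, w0   [&-rule on 4]
8. [](p2 & p3), w0   [->-rule on 3 (branches; this branch)]
9. p2 & p3, w0   [[]-rule on 8 via w0Rw0]
10. p2, w0   [&-rule on 9]
11. p3, w0   [&-rule on 9]
12. ~<>((p1 | p3) & p1), w1   [~[]-rule on 5: fresh world w1, w0Rw1]
13. p2 & p3, w1   [[]-rule on 8 via w0Rw1]
14. p2, w1   [&-rule on 13]
15. p3, w1   [&-rule on 13]
16. ~((p1 | p3) & p1), w1   [~<>-rule on 12 via w1Rw1]
17. ~p1, w1   [~&-rule on 16 (branches; this branch)]
Accessibility: w0Rw0, w0Rw1, w1Rw1

Satisfiable (open branch found)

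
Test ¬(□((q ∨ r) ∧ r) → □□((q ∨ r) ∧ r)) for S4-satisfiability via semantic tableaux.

1. ¬(□((q ∨ r) ∧ r) → □□((q ∨ r) ∧ r)), w0
2. □((q ∨ r) ∧ r), w0
3. ¬□□((q ∨ r) ∧ r), w0
4. (q ∨ r) ∧ r, w0
5. q ∨ r, w0
6. r, w0
7. ¬□((q ∨ r) ∧ r), w1
8. (q ∨ r) ∧ r, w1
9. q ∨ r, w1
10. r, w1
11. ¬((q ∨ r) ∧ r), w2
12. (q ∨ r) ∧ r, w2
13. q ∨ r, w2
14. r, w2
15. ¬(q ∨ r), w2
16. ¬q, w2
17. ¬r, w2
Accessibility: w0Rw0, w0Rw1, w0Rw2, w1Rw1, w1Rw2, w2Rw2
Branch closes: r and ¬r both at w2.
All branches of the tableau close; one closing branch shown above.

Unsatisfiable (every branch closes)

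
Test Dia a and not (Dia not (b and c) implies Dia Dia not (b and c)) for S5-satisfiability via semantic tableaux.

1. Dia a and not (Dia not (b and c) implies Dia Dia not (b and c)), u
2. Dia a, u
3. not (Dia not (b and c) implies Dia Dia not (b and c)), u
4. Dia not (b and c), u
5. not Dia Dia not (b and c), u
6. not Dia not (b and c), u
7. b and c, u
8. b, u
9. c, u
10. a, v
11. not Dia not (b and c), v
12. b and c, v
13. b, v
14. c, v
15. not (b and c), w
16. not Dia not (b and c), w
17. b and c, w
18. b, w
19. c, w
20. not c, w
Accessibility: uRu, uRv, uRw, vRu, vRv, vRw, wRu, wRv, wRw
Branch closes: c and not c both at w.
Every branch closes; the branch above is one of them.

Unsatisfiable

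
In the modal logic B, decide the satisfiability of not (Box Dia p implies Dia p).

1. not (Box Dia p implies Dia p), w0
2. Box Dia p, w0   [neg-implies-rule on 1]
3. not Dia p, w0   [neg-implies-rule on 1]
4. Dia p, w0   [Box-rule on 2 via w0Rw0]
5. not p, w0   [neg-Dia-rule on 3 via w0Rw0]
6. p, w1   [Dia-rule on 4: fresh world w1, w0Rw1]
7. Dia p, w1   [Box-rule on 2 via w0Rw1]
8. not p, w1   [neg-Dia-rule on 3 via w0Rw1]
Accessibility: w0Rw0, w0Rw1, w1Rw0, w1Rw1
Branch closes: p and not p both at w1.
All branches of the tableau close; one closing branch shown above.

No, unsatisfiable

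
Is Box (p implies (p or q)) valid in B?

Tableau for the negation not Box (p implies (p or q)):
1. not Box (p implies (p or q)), u
2. not (p implies (p or q)), v
3. p, v
4. not (p or q), v
5. not p, v
6. not q, v
Accessibility: uRu, uRv, vRu, vRv
Branch closes: p and not p both at v.
All branches of the negation close; one closing branch shown above.

Yes, valid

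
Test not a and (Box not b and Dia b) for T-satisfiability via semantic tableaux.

1. not a and (Box not b and Dia b), w0
2. not a, w0
3. Box not b and Dia b, w0
4. Box not b, w0
5. Dia b, w0
6. not b, w0
7. b, w1
8. not b, w1
Accessibility: w0Rw0, w0Rw1, w1Rw1
Branch closes: b and not b both at w1.
All branches of the tableau close; one closing branch shown above.

Unsatisfiable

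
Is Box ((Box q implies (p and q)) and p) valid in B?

Tableau for the negation not Box ((Box q implies (p and q)) and p):
1. not Box ((Box q implies (p and q)) and p), w0
2. not ((Box q implies (p and q)) and p), w1
3. not p, w1
Accessibility: w0Rw0, w0Rw1, w1Rw0, w1Rw1
The negation has an open branch (countermodel exists).

No, not valid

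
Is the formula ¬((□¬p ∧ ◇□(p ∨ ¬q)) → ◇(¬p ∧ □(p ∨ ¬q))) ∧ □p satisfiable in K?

No, unsatisfiable

1. ¬((□¬p ∧ ◇□(p ∨ ¬q)) → ◇(¬p ∧ □(p ∨ ¬q))) ∧ □p, w0
2. ¬((□¬p ∧ ◇□(p ∨ ¬q)) → ◇(¬p ∧ □(p ∨ ¬q))), w0   [∧-rule on 1]
3. □p, w0   [∧-rule on 1]
4. □¬p ∧ ◇□(p ∨ ¬q), w0   [¬→-rule on 2]
5. ¬◇(¬p ∧ □(p ∨ ¬q)), w0   [¬→-rule on 2]
6. □¬p, w0   [∧-rule on 4]
7. ◇□(p ∨ ¬q), w0   [∧-rule on 4]
8. □(p ∨ ¬q), w1   [◇-rule on 7: fresh world w1, w0Rw1]
9. p, w1   [□-rule on 3 via w0Rw1]
10. ¬(¬p ∧ □(p ∨ ¬q)), w1   [¬◇-rule on 5 via w0Rw1]
11. ¬p, w1   [□-rule on 6 via w0Rw1]
Accessibility: w0Rw1
Branch closes: p and ¬p both at w1.
(One branch shown.) All branches close.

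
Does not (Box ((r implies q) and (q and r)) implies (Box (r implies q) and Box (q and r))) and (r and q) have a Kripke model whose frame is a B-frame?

No, unsatisfiable

1. not (Box ((r implies q) and (q and r)) implies (Box (r implies q) and Box (q and r))) and (r and q), w0
2. not (Box ((r implies q) and (q and r)) implies (Box (r implies q) and Box (q and r))), w0
3. r and q, w0
4. Box ((r implies q) and (q and r)), w0
5. not (Box (r implies q) and Box (q and r)), w0
6. r, w0
7. q, w0
8. (r implies q) and (q and r), w0
9. r implies q, w0
10. q and r, w0
11. not Box (q and r), w0
12. not (q and r), w1
13. (r implies q) and (q and r), w1
14. r implies q, w1
15. q and r, w1
16. q, w1
17. r, w1
18. not r, w1
Accessibility: w0Rw0, w0Rw1, w1Rw0, w1Rw1
Branch closes: r and not r both at w1.
Every branch closes; the branch above is one of them.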